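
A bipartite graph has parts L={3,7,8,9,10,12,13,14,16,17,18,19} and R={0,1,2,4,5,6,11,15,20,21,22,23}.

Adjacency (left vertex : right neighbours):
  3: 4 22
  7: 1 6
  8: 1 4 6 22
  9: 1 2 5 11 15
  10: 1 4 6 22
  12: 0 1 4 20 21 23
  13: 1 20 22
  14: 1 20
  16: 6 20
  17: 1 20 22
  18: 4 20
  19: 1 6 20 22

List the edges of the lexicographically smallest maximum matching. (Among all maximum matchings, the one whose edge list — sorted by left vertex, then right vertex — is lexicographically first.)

Lex-smallest maximum matching: {(3,4), (7,1), (8,6), (9,2), (10,22), (12,0), (13,20)}

|M| = 7 (so the lex-smallest maximum matching has 7 edges)
process left vertices in ascending order; for each, take the smallest-labelled available neighbour that still permits 7 edges overall, or leave it unmatched if none does
lex-smallest matching: {3-4, 7-1, 8-6, 9-2, 10-22, 12-0, 13-20}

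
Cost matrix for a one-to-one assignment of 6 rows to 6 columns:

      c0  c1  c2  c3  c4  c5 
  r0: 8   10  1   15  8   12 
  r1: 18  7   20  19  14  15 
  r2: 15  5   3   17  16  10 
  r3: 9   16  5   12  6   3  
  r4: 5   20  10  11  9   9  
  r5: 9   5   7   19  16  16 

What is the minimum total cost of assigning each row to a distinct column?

Minimum assignment cost: 41

optimal assignment: row0→col4 (cost 8), row1→col1 (cost 7), row2→col2 (cost 3), row3→col5 (cost 3), row4→col3 (cost 11), row5→col0 (cost 9)
total = 8 + 7 + 3 + 3 + 11 + 9 = 41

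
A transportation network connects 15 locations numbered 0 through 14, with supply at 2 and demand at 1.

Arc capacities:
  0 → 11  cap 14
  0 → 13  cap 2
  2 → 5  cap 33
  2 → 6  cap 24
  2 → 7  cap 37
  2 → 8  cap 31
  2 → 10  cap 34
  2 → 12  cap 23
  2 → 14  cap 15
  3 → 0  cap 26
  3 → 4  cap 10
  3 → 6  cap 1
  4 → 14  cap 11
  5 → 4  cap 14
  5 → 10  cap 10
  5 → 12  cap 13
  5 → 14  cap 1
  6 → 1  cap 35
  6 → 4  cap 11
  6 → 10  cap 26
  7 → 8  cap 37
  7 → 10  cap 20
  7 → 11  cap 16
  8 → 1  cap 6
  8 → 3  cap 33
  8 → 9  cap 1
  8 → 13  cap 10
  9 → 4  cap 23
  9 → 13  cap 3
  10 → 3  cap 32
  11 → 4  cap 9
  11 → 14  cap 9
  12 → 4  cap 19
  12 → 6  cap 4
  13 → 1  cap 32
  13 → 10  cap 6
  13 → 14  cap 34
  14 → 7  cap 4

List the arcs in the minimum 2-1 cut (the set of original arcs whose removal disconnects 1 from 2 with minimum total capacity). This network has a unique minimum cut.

augment #1: 2→6→1 push 24
augment #2: 2→8→1 push 6
augment #3: 2→8→13→1 push 10
augment #4: 2→12→6→1 push 4
augment #5: 2→8→3→6→1 push 1
augment #6: 2→8→9→13→1 push 1
augment #7: 2→8→3→0→13→1 push 2
max flow = 48; residual-reachable set from 2 gives S-side
cut edges (S→T): {(0,13), (2,6), (3,6), (8,1), (8,9), (8,13), (12,6)} total cap 48

Min-cut arcs: {(0,13), (2,6), (3,6), (8,1), (8,9), (8,13), (12,6)} (total capacity 48)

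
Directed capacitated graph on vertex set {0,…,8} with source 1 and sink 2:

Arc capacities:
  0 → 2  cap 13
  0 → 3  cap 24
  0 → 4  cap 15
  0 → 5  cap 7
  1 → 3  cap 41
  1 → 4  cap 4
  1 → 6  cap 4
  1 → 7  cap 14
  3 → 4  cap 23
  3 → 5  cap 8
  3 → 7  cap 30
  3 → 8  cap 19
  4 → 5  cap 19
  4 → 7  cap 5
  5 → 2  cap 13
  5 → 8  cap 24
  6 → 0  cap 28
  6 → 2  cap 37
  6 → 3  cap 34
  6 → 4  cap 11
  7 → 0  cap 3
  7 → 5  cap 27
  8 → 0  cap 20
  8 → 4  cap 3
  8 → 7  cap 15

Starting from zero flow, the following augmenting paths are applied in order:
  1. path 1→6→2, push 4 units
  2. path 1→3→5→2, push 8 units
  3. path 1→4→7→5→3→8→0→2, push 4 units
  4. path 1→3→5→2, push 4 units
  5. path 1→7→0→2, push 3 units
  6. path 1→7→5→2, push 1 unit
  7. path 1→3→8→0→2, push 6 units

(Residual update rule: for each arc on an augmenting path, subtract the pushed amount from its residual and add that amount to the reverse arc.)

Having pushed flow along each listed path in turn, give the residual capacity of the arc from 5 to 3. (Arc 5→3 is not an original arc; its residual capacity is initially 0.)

Residual capacity of (5,3): 8

after path 1 (1→6→2, push 4): res(5,3)=0
after path 2 (1→3→5→2, push 8): res(5,3)=8
after path 3 (1→4→7→5→3→8→0→2, push 4): res(5,3)=4
after path 4 (1→3→5→2, push 4): res(5,3)=8
after path 5 (1→7→0→2, push 3): res(5,3)=8
after path 6 (1→7→5→2, push 1): res(5,3)=8
after path 7 (1→3→8→0→2, push 6): res(5,3)=8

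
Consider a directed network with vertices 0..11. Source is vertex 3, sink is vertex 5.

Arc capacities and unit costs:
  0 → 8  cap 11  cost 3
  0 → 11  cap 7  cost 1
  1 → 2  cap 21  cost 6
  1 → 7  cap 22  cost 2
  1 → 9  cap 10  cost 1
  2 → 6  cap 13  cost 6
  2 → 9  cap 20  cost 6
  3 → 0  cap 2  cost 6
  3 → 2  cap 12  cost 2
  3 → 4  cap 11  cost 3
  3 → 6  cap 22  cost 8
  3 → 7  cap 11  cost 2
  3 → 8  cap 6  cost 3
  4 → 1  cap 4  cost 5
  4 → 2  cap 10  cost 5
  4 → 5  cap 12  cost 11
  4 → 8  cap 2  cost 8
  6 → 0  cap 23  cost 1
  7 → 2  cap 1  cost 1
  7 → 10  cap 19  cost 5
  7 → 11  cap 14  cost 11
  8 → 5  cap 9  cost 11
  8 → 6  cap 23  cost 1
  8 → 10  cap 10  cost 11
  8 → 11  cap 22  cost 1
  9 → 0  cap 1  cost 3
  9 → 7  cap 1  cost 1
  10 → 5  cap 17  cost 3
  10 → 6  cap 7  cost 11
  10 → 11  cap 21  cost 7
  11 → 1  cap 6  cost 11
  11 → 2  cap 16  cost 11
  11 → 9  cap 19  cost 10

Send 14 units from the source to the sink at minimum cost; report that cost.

Minimum cost for 14 units: 152

shortest-cost path #1: 3→7→10→5 push 11 @ unit cost 10 (adds 110)
shortest-cost path #2: 3→4→5 push 3 @ unit cost 14 (adds 42)
total cost = 152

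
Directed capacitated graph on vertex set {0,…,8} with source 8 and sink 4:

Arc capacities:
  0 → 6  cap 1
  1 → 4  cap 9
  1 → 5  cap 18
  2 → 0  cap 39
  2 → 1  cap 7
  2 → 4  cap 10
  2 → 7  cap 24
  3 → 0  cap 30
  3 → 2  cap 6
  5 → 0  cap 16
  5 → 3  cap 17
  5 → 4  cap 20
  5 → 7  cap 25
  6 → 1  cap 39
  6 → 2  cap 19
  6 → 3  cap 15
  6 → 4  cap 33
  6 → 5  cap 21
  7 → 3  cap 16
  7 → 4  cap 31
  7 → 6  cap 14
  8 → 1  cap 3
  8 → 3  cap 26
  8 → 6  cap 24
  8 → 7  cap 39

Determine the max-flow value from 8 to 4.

augment #1: 8→1→4 bottleneck 3, total now 3
augment #2: 8→6→4 bottleneck 24, total now 27
augment #3: 8→7→4 bottleneck 31, total now 58
augment #4: 8→3→2→4 bottleneck 6, total now 64
augment #5: 8→7→6→4 bottleneck 8, total now 72
augment #6: 8→3→0→6→4 bottleneck 1, total now 73

Maximum flow value: 73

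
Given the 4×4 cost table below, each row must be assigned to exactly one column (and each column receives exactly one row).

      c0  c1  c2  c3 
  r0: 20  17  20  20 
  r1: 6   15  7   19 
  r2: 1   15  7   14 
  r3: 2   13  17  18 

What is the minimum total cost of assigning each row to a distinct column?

Minimum assignment cost: 40

optimal assignment: row0→col1 (cost 17), row1→col2 (cost 7), row2→col3 (cost 14), row3→col0 (cost 2)
total = 17 + 7 + 14 + 2 = 40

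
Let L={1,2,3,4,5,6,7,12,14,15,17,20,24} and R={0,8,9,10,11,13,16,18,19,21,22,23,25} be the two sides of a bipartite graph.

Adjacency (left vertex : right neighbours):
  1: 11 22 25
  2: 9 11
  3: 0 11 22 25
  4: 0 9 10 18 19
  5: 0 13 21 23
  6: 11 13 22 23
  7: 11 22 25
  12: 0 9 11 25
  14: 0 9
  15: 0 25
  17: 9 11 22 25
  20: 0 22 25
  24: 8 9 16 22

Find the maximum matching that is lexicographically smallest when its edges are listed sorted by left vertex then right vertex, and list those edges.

|M| = 9 (so the lex-smallest maximum matching has 9 edges)
process left vertices in ascending order; for each, take the smallest-labelled available neighbour that still permits 9 edges overall, or leave it unmatched if none does
lex-smallest matching: {1-11, 2-9, 3-0, 4-10, 5-13, 6-23, 7-22, 12-25, 24-8}

Lex-smallest maximum matching: {(1,11), (2,9), (3,0), (4,10), (5,13), (6,23), (7,22), (12,25), (24,8)}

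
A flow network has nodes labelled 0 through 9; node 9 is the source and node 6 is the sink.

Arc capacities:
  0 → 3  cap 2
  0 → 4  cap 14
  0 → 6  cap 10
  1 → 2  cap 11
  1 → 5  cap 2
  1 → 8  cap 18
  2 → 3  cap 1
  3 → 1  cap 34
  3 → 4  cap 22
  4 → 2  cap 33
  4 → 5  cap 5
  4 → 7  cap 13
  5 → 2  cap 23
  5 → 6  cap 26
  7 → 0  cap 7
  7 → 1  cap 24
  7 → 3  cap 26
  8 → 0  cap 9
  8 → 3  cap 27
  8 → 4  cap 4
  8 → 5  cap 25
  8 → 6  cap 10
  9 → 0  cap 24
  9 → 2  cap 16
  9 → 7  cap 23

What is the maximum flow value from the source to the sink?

Maximum flow value: 35

augment #1: 9→0→6 bottleneck 10, total now 10
augment #2: 9→0→4→5→6 bottleneck 5, total now 15
augment #3: 9→7→1→5→6 bottleneck 2, total now 17
augment #4: 9→7→1→8→6 bottleneck 10, total now 27
augment #5: 9→7→1→8→5→6 bottleneck 8, total now 35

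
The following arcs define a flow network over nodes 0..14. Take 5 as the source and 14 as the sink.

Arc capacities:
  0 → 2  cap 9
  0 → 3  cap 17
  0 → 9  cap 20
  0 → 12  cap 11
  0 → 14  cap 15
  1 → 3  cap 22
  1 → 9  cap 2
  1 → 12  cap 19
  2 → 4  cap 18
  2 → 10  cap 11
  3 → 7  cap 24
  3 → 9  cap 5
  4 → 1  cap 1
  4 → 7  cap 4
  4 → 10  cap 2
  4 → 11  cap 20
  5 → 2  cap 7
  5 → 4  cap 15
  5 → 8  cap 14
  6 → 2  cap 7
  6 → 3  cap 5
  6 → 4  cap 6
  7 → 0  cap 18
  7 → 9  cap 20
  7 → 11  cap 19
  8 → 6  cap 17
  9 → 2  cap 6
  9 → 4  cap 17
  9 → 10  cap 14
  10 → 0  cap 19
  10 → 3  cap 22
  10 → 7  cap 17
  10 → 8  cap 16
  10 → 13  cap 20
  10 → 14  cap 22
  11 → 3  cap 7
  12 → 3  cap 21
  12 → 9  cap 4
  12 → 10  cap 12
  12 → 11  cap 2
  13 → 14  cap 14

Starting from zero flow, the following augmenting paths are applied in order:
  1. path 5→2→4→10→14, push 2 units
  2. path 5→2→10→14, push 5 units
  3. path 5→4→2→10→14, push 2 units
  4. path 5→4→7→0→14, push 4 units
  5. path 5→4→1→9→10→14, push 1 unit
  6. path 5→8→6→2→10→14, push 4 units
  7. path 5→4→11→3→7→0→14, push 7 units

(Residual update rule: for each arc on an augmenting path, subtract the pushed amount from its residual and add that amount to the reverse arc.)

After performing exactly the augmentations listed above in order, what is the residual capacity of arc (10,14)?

Residual capacity of (10,14): 8

after path 1 (5→2→4→10→14, push 2): res(10,14)=20
after path 2 (5→2→10→14, push 5): res(10,14)=15
after path 3 (5→4→2→10→14, push 2): res(10,14)=13
after path 4 (5→4→7→0→14, push 4): res(10,14)=13
after path 5 (5→4→1→9→10→14, push 1): res(10,14)=12
after path 6 (5→8→6→2→10→14, push 4): res(10,14)=8
after path 7 (5→4→11→3→7→0→14, push 7): res(10,14)=8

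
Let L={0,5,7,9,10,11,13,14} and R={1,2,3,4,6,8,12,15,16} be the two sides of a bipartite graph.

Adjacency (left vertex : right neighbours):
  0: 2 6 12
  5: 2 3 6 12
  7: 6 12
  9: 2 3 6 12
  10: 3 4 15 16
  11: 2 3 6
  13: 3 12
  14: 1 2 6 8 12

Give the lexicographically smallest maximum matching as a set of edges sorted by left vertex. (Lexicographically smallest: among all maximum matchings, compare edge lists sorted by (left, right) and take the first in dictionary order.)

Lex-smallest maximum matching: {(0,2), (5,3), (7,6), (9,12), (10,4), (14,1)}

|M| = 6 (so the lex-smallest maximum matching has 6 edges)
process left vertices in ascending order; for each, take the smallest-labelled available neighbour that still permits 6 edges overall, or leave it unmatched if none does
lex-smallest matching: {0-2, 5-3, 7-6, 9-12, 10-4, 14-1}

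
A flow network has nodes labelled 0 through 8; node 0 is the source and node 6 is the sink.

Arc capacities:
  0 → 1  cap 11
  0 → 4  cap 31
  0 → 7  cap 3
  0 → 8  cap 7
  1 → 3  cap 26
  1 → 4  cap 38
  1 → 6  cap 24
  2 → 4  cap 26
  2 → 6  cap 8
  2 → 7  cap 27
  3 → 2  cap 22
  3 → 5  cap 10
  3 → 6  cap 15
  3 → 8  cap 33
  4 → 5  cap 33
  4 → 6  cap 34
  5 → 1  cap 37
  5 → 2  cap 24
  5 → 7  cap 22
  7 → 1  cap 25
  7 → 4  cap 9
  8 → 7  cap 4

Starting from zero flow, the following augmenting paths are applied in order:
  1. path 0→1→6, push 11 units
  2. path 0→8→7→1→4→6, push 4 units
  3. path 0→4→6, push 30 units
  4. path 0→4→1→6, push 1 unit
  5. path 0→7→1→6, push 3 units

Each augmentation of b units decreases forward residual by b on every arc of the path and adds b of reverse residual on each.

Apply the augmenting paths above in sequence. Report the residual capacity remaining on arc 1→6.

Residual capacity of (1,6): 9

after path 1 (0→1→6, push 11): res(1,6)=13
after path 2 (0→8→7→1→4→6, push 4): res(1,6)=13
after path 3 (0→4→6, push 30): res(1,6)=13
after path 4 (0→4→1→6, push 1): res(1,6)=12
after path 5 (0→7→1→6, push 3): res(1,6)=9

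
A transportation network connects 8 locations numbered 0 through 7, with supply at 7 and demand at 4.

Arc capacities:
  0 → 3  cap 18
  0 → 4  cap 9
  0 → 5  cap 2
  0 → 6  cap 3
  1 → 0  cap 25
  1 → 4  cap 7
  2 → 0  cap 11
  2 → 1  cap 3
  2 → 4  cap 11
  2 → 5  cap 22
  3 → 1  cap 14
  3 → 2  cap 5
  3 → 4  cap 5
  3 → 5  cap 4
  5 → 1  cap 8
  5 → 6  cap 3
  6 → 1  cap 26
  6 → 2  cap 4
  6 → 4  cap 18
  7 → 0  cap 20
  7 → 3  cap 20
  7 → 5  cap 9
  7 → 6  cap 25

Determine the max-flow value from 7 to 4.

Maximum flow value: 48

augment #1: 7→0→4 bottleneck 9, total now 9
augment #2: 7→3→4 bottleneck 5, total now 14
augment #3: 7→6→4 bottleneck 18, total now 32
augment #4: 7→3→1→4 bottleneck 7, total now 39
augment #5: 7→3→2→4 bottleneck 5, total now 44
augment #6: 7→6→2→4 bottleneck 4, total now 48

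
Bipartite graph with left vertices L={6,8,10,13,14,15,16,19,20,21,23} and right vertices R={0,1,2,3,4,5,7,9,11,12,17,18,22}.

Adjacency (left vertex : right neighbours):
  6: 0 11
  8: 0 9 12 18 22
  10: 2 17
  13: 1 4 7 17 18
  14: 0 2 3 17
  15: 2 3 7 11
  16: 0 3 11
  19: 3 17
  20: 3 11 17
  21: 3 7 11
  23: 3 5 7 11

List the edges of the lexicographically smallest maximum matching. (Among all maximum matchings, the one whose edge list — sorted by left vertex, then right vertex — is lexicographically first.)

Lex-smallest maximum matching: {(6,0), (8,9), (10,2), (13,1), (14,3), (15,7), (16,11), (19,17), (23,5)}

|M| = 9 (so the lex-smallest maximum matching has 9 edges)
process left vertices in ascending order; for each, take the smallest-labelled available neighbour that still permits 9 edges overall, or leave it unmatched if none does
lex-smallest matching: {6-0, 8-9, 10-2, 13-1, 14-3, 15-7, 16-11, 19-17, 23-5}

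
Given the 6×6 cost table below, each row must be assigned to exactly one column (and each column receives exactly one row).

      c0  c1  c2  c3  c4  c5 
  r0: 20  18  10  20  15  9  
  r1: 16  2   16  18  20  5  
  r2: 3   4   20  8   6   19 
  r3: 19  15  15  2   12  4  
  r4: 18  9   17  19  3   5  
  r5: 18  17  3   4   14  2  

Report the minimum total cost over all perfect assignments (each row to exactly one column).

one of 2 optimal assignments: row0→col2 (cost 10), row1→col1 (cost 2), row2→col0 (cost 3), row3→col3 (cost 2), row4→col4 (cost 3), row5→col5 (cost 2)
total = 10 + 2 + 3 + 2 + 3 + 2 = 22

Minimum assignment cost: 22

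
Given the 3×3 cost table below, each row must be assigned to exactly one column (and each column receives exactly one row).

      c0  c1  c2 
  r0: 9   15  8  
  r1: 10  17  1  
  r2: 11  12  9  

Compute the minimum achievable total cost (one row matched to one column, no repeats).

Minimum assignment cost: 22

optimal assignment: row0→col0 (cost 9), row1→col2 (cost 1), row2→col1 (cost 12)
total = 9 + 1 + 12 = 22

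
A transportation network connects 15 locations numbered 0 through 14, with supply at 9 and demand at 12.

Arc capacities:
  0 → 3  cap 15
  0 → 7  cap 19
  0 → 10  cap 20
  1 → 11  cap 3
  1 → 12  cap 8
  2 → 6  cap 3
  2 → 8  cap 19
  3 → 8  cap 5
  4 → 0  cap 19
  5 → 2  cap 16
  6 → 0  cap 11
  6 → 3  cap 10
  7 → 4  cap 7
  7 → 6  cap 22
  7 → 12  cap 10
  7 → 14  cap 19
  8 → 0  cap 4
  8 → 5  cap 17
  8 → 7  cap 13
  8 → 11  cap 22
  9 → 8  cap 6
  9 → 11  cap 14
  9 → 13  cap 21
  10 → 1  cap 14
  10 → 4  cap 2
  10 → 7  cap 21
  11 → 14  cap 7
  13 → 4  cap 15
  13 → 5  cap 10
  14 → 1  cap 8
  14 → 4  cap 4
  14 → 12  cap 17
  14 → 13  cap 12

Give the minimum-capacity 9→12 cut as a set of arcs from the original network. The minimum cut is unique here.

augment #1: 9→8→7→12 push 6
augment #2: 9→11→14→12 push 7
augment #3: 9→13→4→0→7→12 push 4
augment #4: 9→13→4→0→7→14→12 push 10
augment #5: 9→13→4→0→10→1→12 push 1
augment #6: 9→13→5→2→6→0→10→1→12 push 3
augment #7: 9→13→5→2→8→0→10→1→12 push 3
max flow = 34; residual-reachable set from 9 gives S-side
cut edges (S→T): {(9,8), (9,13), (11,14)} total cap 34

Min-cut arcs: {(9,8), (9,13), (11,14)} (total capacity 34)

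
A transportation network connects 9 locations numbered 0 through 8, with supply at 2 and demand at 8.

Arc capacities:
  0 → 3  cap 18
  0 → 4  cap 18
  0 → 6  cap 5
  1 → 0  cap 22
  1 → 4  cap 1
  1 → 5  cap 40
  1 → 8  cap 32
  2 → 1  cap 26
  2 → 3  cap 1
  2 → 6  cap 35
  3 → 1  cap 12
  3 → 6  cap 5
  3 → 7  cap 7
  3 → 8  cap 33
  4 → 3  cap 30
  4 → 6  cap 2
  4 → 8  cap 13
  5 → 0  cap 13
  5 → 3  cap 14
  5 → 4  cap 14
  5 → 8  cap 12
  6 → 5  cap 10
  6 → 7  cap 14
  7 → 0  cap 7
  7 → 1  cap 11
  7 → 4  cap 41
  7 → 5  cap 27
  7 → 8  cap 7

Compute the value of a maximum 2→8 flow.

Maximum flow value: 51

augment #1: 2→1→8 bottleneck 26, total now 26
augment #2: 2→3→8 bottleneck 1, total now 27
augment #3: 2→6→5→8 bottleneck 10, total now 37
augment #4: 2→6→7→8 bottleneck 7, total now 44
augment #5: 2→6→7→1→8 bottleneck 6, total now 50
augment #6: 2→6→7→4→8 bottleneck 1, total now 51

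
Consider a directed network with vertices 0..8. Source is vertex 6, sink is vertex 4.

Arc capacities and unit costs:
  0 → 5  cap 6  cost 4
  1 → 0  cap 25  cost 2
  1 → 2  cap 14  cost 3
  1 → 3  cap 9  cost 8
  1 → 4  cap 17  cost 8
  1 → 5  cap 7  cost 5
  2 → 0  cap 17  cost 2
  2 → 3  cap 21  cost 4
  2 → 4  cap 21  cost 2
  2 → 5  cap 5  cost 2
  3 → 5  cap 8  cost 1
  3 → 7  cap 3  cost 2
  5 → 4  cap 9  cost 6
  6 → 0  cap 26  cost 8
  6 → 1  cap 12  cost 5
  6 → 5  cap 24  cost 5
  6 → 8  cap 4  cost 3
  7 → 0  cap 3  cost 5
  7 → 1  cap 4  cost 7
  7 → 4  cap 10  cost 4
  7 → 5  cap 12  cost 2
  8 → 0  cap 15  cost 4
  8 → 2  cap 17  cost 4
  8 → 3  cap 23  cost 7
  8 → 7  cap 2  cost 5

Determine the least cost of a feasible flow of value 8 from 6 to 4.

shortest-cost path #1: 6→8→2→4 push 4 @ unit cost 9 (adds 36)
shortest-cost path #2: 6→1→2→4 push 4 @ unit cost 10 (adds 40)
total cost = 76

Minimum cost for 8 units: 76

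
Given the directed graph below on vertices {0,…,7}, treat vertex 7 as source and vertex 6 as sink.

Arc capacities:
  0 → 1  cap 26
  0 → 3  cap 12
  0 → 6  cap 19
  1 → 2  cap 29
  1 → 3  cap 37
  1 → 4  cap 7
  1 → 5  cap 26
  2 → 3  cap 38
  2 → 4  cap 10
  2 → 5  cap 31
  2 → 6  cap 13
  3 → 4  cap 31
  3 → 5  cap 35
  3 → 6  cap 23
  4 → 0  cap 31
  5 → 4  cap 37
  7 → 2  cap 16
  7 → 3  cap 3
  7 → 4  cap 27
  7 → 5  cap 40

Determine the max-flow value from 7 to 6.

augment #1: 7→2→6 bottleneck 13, total now 13
augment #2: 7→3→6 bottleneck 3, total now 16
augment #3: 7→2→3→6 bottleneck 3, total now 19
augment #4: 7→4→0→6 bottleneck 19, total now 38
augment #5: 7→4→0→3→6 bottleneck 8, total now 46
augment #6: 7→5→4→0→3→6 bottleneck 4, total now 50

Maximum flow value: 50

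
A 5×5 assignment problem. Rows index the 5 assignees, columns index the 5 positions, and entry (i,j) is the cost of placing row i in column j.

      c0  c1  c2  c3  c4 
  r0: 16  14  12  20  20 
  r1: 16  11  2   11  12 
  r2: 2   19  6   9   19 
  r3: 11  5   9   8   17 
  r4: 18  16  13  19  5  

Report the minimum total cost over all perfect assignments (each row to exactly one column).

Minimum assignment cost: 31

optimal assignment: row0→col1 (cost 14), row1→col2 (cost 2), row2→col0 (cost 2), row3→col3 (cost 8), row4→col4 (cost 5)
total = 14 + 2 + 2 + 8 + 5 = 31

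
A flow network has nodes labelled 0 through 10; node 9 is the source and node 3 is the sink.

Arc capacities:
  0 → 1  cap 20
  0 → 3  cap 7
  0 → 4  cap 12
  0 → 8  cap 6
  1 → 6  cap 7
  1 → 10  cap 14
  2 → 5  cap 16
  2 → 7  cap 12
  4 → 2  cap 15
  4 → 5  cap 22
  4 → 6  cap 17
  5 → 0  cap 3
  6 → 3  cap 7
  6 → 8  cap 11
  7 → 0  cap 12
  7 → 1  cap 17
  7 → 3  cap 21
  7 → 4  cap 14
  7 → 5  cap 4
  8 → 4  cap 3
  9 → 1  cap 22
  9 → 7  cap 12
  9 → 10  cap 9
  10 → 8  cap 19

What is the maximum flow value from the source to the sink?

Maximum flow value: 22

augment #1: 9→7→3 bottleneck 12, total now 12
augment #2: 9→1→6→3 bottleneck 7, total now 19
augment #3: 9→10→8→4→2→7→3 bottleneck 3, total now 22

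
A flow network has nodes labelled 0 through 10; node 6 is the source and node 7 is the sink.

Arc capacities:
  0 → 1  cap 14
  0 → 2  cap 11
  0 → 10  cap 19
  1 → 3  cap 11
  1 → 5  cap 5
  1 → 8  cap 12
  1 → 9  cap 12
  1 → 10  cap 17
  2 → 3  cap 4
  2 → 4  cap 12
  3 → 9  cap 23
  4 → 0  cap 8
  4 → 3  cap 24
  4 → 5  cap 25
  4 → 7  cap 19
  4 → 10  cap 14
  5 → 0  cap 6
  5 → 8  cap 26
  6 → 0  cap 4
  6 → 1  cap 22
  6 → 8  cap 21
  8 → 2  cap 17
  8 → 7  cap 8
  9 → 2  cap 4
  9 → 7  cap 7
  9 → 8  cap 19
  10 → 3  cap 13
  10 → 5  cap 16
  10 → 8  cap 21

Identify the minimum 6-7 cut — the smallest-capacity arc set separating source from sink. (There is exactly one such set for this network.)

Min-cut arcs: {(2,4), (8,7), (9,7)} (total capacity 27)

augment #1: 6→8→7 push 8
augment #2: 6→1→9→7 push 7
augment #3: 6→0→2→4→7 push 4
augment #4: 6→8→2→4→7 push 8
max flow = 27; residual-reachable set from 6 gives S-side
cut edges (S→T): {(2,4), (8,7), (9,7)} total cap 27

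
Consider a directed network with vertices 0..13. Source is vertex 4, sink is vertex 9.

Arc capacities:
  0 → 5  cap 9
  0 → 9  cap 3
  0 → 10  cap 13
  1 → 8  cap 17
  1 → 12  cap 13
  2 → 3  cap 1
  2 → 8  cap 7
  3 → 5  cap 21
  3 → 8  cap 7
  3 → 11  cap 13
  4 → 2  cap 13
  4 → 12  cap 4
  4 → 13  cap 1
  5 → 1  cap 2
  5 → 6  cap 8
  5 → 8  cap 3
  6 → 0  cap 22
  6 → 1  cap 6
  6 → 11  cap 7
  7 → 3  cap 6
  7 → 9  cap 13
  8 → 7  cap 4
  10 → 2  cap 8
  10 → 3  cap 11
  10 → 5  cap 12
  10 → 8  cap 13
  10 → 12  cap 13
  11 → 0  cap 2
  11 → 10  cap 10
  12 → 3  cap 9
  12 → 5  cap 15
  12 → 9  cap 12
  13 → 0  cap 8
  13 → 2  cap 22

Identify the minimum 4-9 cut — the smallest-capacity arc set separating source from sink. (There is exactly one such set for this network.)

augment #1: 4→12→9 push 4
augment #2: 4→13→0→9 push 1
augment #3: 4→2→8→7→9 push 4
augment #4: 4→2→3→11→0→9 push 1
max flow = 10; residual-reachable set from 4 gives S-side
cut edges (S→T): {(2,3), (4,12), (4,13), (8,7)} total cap 10

Min-cut arcs: {(2,3), (4,12), (4,13), (8,7)} (total capacity 10)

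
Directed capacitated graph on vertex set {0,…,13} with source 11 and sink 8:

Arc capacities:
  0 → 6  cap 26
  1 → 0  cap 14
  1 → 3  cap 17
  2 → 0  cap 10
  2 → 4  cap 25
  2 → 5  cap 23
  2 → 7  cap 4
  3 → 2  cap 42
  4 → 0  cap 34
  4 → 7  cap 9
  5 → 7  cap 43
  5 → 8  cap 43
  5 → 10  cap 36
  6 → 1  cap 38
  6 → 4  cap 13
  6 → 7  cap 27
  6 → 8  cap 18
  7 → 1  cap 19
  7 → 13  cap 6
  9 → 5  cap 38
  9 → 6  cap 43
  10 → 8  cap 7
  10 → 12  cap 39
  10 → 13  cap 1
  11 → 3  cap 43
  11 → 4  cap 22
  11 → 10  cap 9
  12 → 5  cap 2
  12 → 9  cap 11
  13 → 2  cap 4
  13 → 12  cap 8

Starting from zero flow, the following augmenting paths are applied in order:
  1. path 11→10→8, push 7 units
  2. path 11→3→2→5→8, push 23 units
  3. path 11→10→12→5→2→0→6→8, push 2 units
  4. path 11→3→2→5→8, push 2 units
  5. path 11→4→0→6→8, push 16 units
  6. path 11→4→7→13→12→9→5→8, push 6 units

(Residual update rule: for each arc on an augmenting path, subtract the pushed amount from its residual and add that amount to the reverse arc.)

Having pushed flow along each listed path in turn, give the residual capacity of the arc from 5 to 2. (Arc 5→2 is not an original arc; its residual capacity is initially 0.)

Residual capacity of (5,2): 23

after path 1 (11→10→8, push 7): res(5,2)=0
after path 2 (11→3→2→5→8, push 23): res(5,2)=23
after path 3 (11→10→12→5→2→0→6→8, push 2): res(5,2)=21
after path 4 (11→3→2→5→8, push 2): res(5,2)=23
after path 5 (11→4→0→6→8, push 16): res(5,2)=23
after path 6 (11→4→7→13→12→9→5→8, push 6): res(5,2)=23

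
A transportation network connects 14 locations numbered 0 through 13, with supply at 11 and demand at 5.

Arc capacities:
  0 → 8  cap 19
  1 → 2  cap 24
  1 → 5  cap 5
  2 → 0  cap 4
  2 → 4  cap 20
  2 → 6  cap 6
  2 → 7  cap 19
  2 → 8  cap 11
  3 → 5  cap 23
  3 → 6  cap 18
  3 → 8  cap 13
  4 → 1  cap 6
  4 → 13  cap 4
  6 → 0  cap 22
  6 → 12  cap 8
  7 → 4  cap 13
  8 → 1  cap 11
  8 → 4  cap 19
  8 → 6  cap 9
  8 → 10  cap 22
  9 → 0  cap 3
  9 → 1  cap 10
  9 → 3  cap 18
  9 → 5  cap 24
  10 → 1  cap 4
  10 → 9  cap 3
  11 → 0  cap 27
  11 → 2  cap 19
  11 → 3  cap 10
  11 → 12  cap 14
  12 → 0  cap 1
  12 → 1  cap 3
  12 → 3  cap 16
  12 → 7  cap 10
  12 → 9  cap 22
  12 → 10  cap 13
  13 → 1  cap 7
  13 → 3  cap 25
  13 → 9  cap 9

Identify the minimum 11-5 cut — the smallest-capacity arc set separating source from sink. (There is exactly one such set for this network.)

Min-cut arcs: {(1,5), (4,13), (6,12), (10,9), (11,3), (11,12)} (total capacity 44)

augment #1: 11→3→5 push 10
augment #2: 11→12→1→5 push 3
augment #3: 11→12→3→5 push 11
augment #4: 11→0→8→1→5 push 2
augment #5: 11→0→8→10→9→5 push 3
augment #6: 11→2→4→13→3→5 push 2
augment #7: 11→2→4→13→9→5 push 2
augment #8: 11→2→6→12→9→5 push 6
augment #9: 11→0→8→1→12→9→5 push 3
augment #10: 11→0→8→6→12→9→5 push 2
max flow = 44; residual-reachable set from 11 gives S-side
cut edges (S→T): {(1,5), (4,13), (6,12), (10,9), (11,3), (11,12)} total cap 44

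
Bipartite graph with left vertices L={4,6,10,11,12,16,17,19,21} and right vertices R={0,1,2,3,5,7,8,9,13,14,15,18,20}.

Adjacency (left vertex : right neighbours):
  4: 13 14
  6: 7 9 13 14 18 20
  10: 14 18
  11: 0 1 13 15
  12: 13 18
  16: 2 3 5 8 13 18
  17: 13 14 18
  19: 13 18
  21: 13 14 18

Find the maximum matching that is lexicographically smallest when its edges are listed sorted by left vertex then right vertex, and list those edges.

Lex-smallest maximum matching: {(4,13), (6,7), (10,14), (11,0), (12,18), (16,2)}

|M| = 6 (so the lex-smallest maximum matching has 6 edges)
process left vertices in ascending order; for each, take the smallest-labelled available neighbour that still permits 6 edges overall, or leave it unmatched if none does
lex-smallest matching: {4-13, 6-7, 10-14, 11-0, 12-18, 16-2}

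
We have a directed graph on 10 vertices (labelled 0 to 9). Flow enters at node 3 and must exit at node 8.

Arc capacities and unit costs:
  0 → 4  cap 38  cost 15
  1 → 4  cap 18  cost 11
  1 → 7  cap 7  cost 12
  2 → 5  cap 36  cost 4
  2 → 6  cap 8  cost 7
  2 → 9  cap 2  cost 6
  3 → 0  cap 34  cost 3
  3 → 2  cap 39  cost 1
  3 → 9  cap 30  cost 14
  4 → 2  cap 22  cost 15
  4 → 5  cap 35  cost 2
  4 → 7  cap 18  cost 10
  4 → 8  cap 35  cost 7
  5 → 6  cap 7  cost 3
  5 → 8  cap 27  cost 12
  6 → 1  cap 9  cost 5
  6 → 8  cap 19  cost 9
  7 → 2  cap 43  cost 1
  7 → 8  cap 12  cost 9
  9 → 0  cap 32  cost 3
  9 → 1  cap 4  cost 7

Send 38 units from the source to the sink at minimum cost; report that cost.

shortest-cost path #1: 3→2→5→8 push 27 @ unit cost 17 (adds 459)
shortest-cost path #2: 3→2→6→8 push 8 @ unit cost 17 (adds 136)
shortest-cost path #3: 3→2→5→6→8 push 3 @ unit cost 17 (adds 51)
total cost = 646

Minimum cost for 38 units: 646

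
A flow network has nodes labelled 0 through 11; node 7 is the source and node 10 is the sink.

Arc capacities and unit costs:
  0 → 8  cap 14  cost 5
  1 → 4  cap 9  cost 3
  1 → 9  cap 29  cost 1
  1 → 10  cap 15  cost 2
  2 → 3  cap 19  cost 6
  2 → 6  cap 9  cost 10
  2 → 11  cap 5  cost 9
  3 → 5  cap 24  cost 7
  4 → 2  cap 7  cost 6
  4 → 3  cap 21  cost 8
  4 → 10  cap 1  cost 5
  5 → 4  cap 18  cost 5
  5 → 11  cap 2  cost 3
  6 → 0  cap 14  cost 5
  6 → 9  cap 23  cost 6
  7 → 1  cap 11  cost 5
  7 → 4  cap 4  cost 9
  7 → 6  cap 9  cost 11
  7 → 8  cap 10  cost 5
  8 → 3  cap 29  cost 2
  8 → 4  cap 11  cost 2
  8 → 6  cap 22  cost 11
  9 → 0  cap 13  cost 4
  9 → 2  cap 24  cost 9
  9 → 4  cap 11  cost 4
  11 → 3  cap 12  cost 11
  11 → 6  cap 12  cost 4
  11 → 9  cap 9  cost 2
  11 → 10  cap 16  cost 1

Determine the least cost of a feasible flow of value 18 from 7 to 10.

shortest-cost path #1: 7→1→10 push 11 @ unit cost 7 (adds 77)
shortest-cost path #2: 7→8→4→10 push 1 @ unit cost 12 (adds 12)
shortest-cost path #3: 7→8→3→5→11→10 push 2 @ unit cost 18 (adds 36)
shortest-cost path #4: 7→8→4→2→11→10 push 4 @ unit cost 23 (adds 92)
total cost = 217

Minimum cost for 18 units: 217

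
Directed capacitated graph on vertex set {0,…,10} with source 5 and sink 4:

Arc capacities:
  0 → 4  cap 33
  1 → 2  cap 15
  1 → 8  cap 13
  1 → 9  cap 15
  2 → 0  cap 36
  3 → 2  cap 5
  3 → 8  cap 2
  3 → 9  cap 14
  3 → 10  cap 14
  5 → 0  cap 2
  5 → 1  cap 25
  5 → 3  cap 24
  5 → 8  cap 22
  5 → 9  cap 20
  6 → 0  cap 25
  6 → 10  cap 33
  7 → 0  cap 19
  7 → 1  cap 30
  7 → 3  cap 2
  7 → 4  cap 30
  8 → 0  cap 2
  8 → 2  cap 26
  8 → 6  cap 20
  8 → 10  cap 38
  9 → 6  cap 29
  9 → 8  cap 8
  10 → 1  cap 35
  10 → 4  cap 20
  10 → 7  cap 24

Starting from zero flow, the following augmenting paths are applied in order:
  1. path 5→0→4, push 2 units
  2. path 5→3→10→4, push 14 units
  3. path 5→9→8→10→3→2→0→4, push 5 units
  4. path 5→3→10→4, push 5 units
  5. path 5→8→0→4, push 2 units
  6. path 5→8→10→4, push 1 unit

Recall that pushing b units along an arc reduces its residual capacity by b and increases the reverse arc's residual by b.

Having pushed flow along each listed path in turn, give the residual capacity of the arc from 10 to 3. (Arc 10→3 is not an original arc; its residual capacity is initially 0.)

Residual capacity of (10,3): 14

after path 1 (5→0→4, push 2): res(10,3)=0
after path 2 (5→3→10→4, push 14): res(10,3)=14
after path 3 (5→9→8→10→3→2→0→4, push 5): res(10,3)=9
after path 4 (5→3→10→4, push 5): res(10,3)=14
after path 5 (5→8→0→4, push 2): res(10,3)=14
after path 6 (5→8→10→4, push 1): res(10,3)=14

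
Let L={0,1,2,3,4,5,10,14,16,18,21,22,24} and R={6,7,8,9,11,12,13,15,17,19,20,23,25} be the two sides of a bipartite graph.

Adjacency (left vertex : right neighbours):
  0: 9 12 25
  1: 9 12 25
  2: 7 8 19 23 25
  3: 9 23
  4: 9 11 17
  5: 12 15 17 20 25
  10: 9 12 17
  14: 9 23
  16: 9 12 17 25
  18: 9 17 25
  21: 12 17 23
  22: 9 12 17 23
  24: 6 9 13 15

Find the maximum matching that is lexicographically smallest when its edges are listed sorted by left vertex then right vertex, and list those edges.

|M| = 9 (so the lex-smallest maximum matching has 9 edges)
process left vertices in ascending order; for each, take the smallest-labelled available neighbour that still permits 9 edges overall, or leave it unmatched if none does
lex-smallest matching: {0-9, 1-12, 2-7, 3-23, 4-11, 5-15, 10-17, 16-25, 24-6}

Lex-smallest maximum matching: {(0,9), (1,12), (2,7), (3,23), (4,11), (5,15), (10,17), (16,25), (24,6)}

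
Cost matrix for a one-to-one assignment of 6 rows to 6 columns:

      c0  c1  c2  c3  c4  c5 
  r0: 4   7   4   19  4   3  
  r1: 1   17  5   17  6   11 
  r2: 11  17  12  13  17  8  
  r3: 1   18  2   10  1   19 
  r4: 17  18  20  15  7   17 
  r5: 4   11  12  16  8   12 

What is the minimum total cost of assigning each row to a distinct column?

Minimum assignment cost: 37

optimal assignment: row0→col5 (cost 3), row1→col0 (cost 1), row2→col3 (cost 13), row3→col2 (cost 2), row4→col4 (cost 7), row5→col1 (cost 11)
total = 3 + 1 + 13 + 2 + 7 + 11 = 37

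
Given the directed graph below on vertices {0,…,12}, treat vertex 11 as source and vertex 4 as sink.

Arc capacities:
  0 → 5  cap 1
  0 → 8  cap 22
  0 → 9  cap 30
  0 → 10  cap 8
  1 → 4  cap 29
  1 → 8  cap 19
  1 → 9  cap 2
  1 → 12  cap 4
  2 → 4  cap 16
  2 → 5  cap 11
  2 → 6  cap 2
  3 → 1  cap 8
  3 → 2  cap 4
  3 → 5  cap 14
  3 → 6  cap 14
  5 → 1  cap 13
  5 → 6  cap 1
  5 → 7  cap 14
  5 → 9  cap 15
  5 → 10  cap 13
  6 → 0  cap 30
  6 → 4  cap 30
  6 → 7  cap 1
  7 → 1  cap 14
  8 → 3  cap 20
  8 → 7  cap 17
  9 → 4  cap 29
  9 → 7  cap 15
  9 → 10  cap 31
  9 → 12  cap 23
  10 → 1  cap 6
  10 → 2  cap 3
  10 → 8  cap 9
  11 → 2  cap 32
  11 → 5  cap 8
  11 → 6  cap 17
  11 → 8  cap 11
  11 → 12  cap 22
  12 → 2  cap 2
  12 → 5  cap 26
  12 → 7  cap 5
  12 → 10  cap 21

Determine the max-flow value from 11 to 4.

augment #1: 11→2→4 bottleneck 16, total now 16
augment #2: 11→6→4 bottleneck 17, total now 33
augment #3: 11→2→6→4 bottleneck 2, total now 35
augment #4: 11→5→1→4 bottleneck 8, total now 43
augment #5: 11→2→5→1→4 bottleneck 5, total now 48
augment #6: 11→2→5→6→4 bottleneck 1, total now 49
augment #7: 11→2→5→9→4 bottleneck 5, total now 54
augment #8: 11→8→3→1→4 bottleneck 8, total now 62
augment #9: 11→8→3→6→4 bottleneck 3, total now 65
augment #10: 11→12→5→9→4 bottleneck 10, total now 75
augment #11: 11→12→7→1→4 bottleneck 5, total now 80
augment #12: 11→12→10→1→4 bottleneck 3, total now 83
augment #13: 11→12→10→1→9→4 bottleneck 2, total now 85
augment #14: 11→12→10→1→3→6→4 bottleneck 1, total now 86
augment #15: 11→12→10→8→3→6→4 bottleneck 1, total now 87

Maximum flow value: 87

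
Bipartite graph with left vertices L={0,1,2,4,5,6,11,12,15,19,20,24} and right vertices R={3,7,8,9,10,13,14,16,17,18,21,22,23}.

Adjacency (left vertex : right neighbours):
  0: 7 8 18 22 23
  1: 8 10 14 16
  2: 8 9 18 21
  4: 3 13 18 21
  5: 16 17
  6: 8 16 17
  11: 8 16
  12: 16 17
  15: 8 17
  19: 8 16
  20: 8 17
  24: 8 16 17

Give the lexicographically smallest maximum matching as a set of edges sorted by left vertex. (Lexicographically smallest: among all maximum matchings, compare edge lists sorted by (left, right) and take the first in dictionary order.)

|M| = 7 (so the lex-smallest maximum matching has 7 edges)
process left vertices in ascending order; for each, take the smallest-labelled available neighbour that still permits 7 edges overall, or leave it unmatched if none does
lex-smallest matching: {0-7, 1-10, 2-9, 4-3, 5-16, 6-8, 12-17}

Lex-smallest maximum matching: {(0,7), (1,10), (2,9), (4,3), (5,16), (6,8), (12,17)}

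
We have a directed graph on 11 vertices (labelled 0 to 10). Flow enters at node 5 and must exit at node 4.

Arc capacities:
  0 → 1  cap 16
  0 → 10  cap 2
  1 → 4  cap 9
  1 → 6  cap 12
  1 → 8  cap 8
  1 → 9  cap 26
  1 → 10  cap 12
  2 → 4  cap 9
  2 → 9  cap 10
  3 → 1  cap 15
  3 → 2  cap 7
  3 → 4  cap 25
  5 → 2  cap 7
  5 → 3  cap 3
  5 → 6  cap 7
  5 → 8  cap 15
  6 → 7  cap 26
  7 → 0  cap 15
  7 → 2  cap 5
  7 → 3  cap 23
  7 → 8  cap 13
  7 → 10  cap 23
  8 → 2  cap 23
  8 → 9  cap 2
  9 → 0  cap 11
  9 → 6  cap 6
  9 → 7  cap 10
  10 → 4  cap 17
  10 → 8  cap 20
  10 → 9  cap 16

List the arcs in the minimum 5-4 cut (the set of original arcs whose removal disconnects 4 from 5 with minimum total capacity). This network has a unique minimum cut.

augment #1: 5→2→4 push 7
augment #2: 5→3→4 push 3
augment #3: 5→8→2→4 push 2
augment #4: 5→6→7→3→4 push 7
augment #5: 5→8→9→0→1→4 push 2
augment #6: 5→8→2→9→0→1→4 push 7
augment #7: 5→8→2→9→0→10→4 push 2
augment #8: 5→8→2→9→7→3→4 push 1
max flow = 31; residual-reachable set from 5 gives S-side
cut edges (S→T): {(2,4), (2,9), (5,3), (5,6), (8,9)} total cap 31

Min-cut arcs: {(2,4), (2,9), (5,3), (5,6), (8,9)} (total capacity 31)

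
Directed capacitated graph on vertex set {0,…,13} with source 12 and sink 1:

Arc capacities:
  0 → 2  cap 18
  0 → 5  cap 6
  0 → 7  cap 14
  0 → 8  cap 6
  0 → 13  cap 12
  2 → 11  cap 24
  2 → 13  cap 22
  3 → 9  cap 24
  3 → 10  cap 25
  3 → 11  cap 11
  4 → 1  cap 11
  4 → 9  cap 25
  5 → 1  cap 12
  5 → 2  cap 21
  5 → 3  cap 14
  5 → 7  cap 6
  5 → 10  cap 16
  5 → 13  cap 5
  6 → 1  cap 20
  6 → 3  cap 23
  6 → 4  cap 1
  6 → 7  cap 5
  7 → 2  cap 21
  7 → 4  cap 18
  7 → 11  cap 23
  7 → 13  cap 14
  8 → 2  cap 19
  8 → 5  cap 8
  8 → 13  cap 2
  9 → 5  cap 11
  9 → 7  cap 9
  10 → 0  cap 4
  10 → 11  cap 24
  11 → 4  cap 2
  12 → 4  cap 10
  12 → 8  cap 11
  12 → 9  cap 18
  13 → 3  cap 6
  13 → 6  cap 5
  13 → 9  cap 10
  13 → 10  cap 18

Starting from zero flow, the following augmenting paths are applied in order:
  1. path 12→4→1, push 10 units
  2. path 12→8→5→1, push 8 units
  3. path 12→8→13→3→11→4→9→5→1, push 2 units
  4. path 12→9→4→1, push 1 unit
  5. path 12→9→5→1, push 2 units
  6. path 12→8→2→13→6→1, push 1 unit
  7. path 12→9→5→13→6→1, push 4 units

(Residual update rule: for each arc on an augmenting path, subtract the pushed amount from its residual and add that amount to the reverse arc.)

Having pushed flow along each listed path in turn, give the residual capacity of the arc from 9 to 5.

after path 1 (12→4→1, push 10): res(9,5)=11
after path 2 (12→8→5→1, push 8): res(9,5)=11
after path 3 (12→8→13→3→11→4→9→5→1, push 2): res(9,5)=9
after path 4 (12→9→4→1, push 1): res(9,5)=9
after path 5 (12→9→5→1, push 2): res(9,5)=7
after path 6 (12→8→2→13→6→1, push 1): res(9,5)=7
after path 7 (12→9→5→13→6→1, push 4): res(9,5)=3

Residual capacity of (9,5): 3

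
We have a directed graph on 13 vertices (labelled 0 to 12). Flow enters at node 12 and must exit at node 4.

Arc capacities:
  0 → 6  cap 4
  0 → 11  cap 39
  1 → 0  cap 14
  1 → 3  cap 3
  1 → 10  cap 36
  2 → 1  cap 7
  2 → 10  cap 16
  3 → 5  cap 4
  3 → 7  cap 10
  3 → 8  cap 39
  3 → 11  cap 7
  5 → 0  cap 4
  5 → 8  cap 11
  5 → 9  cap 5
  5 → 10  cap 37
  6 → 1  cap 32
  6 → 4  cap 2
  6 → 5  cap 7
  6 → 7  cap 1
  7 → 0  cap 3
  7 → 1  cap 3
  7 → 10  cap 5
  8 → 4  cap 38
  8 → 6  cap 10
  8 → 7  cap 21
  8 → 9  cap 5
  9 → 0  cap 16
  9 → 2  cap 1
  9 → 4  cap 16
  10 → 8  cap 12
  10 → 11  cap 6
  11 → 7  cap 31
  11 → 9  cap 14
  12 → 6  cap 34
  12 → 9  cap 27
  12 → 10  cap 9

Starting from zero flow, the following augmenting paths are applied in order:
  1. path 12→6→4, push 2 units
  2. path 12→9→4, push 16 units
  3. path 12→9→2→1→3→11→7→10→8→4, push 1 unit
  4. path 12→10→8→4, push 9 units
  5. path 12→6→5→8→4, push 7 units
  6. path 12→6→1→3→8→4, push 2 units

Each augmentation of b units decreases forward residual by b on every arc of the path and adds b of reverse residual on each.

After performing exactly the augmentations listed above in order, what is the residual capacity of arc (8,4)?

Residual capacity of (8,4): 19

after path 1 (12→6→4, push 2): res(8,4)=38
after path 2 (12→9→4, push 16): res(8,4)=38
after path 3 (12→9→2→1→3→11→7→10→8→4, push 1): res(8,4)=37
after path 4 (12→10→8→4, push 9): res(8,4)=28
after path 5 (12→6→5→8→4, push 7): res(8,4)=21
after path 6 (12→6→1→3→8→4, push 2): res(8,4)=19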